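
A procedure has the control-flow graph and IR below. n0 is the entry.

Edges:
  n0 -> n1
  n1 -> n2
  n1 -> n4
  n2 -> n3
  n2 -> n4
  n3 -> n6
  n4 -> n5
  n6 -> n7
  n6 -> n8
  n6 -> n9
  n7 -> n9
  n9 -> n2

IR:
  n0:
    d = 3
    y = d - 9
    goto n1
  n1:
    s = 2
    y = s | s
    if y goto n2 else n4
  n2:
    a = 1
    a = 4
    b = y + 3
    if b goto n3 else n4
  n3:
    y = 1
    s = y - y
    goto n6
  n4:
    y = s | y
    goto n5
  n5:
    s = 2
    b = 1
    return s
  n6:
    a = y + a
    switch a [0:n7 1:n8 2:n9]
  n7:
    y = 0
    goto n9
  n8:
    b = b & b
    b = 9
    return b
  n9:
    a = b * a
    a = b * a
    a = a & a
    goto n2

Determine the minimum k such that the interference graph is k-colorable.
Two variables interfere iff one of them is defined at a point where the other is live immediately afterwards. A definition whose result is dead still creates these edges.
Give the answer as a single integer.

Block summaries:
  n0: def={d,y} ue=∅
  n1: def={s,y} ue=∅
  n2: def={a,b} ue={y}
  n3: def={s,y} ue=∅
  n4: def={y} ue={s,y}
  n5: def={b,s} ue=∅
  n6: def={a} ue={a,y}
  n7: def={y} ue=∅
  n8: def={b} ue={b}
  n9: def={a} ue={a,b}

Liveness:
  live n0: ∅→∅
  live n1: ∅→{s,y}
  live n2: {s,y}→{a,b,s,y}
  live n3: {a,b}→{a,b,s,y}
  live n4: {s,y}→∅
  live n5: ∅→∅
  live n6: {a,b,s,y}→{a,b,s,y}
  live n7: {a,b,s}→{a,b,s,y}
  live n8: {b}→∅
  live n9: {a,b,s,y}→{s,y}

Interfere edges:
  a: {b,s,y}
  b: {a,s,y}
  d: ∅
  s: {a,b,y}
  y: {a,b,s}

Chromatic number:
  lower bound: {a,b,s,y} mutually conflict ⇒ χ ≥ 4
  4-colouring: c0={a,d}  c1={b}  c2={s}  c3={y}
  χ = 4

Answer: 4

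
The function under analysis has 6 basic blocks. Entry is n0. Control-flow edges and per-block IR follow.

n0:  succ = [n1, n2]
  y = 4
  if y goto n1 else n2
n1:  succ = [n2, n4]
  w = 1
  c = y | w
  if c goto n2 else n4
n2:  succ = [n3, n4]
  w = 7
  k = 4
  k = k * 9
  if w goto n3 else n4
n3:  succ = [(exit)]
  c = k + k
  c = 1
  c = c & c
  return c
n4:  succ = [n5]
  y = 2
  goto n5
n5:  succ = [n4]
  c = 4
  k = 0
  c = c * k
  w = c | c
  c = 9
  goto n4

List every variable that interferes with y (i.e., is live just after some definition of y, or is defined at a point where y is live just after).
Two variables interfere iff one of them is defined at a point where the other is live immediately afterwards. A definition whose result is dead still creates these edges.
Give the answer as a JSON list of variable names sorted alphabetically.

Per-block:
  n0 def {y} use ∅
  n1 def {c,w} use {y}
  n2 def {k,w} use ∅
  n3 def {c} use {k}
  n4 def {y} use ∅
  n5 def {c,k,w} use ∅

Live sets:
  live n0: ∅→{y}
  live n1: {y}→∅
  live n2: ∅→{k}
  live n3: {k}→∅
  live n4: ∅→∅
  live n5: ∅→∅

Interference:
  c: {k}
  k: {c,w}
  w: {k,y}
  y: {w}

N(y) = ["w"]

Answer: ["w"]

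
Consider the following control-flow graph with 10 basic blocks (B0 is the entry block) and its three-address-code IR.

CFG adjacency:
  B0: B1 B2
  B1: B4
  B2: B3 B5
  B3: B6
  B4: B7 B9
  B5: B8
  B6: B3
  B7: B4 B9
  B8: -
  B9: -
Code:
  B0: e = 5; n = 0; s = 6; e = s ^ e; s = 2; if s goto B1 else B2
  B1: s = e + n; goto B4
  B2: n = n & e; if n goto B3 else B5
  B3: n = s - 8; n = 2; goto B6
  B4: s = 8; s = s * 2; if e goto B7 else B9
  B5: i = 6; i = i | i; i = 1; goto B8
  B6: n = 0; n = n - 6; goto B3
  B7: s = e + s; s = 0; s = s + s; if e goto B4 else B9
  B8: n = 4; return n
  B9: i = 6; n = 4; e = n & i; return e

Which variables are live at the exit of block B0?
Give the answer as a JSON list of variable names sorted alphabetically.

Per-block:
  B0: {e,n,s} / ∅
  B1: {s} / {e,n}
  B2: {n} / {e,n}
  B3: {n} / {s}
  B4: {s} / {e}
  B5: {i} / ∅
  B6: {n} / ∅
  B7: {s} / {e,s}
  B8: {n} / ∅
  B9: {e,i,n} / ∅

Liveness:
  live B0: ∅→{e,n,s}
  live B1: {e,n}→{e}
  live B2: {e,n,s}→{s}
  live B3: {s}→{s}
  live B4: {e}→{e,s}
  live B5: ∅→∅
  live B6: {s}→{s}
  live B7: {e,s}→{e}
  live B8: ∅→∅
  live B9: ∅→∅

live-out(B0) = ["e", "n", "s"]

Answer: ["e", "n", "s"]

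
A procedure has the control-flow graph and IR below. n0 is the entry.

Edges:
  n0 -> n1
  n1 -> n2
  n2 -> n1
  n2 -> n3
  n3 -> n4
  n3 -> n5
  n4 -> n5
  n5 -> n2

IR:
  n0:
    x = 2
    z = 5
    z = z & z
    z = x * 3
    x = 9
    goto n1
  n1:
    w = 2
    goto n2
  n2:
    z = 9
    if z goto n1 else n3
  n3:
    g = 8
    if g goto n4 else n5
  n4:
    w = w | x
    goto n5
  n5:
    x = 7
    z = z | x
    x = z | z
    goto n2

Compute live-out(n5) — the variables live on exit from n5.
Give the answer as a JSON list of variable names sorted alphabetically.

Answer: ["w", "x"]

Derivation:
Per-block:
  n0: {x,z} / ∅
  n1: {w} / ∅
  n2: {z} / ∅
  n3: {g} / ∅
  n4: {w} / {w,x}
  n5: {x,z} / {z}

Backward fixpoint:
  n0 li=∅ lo={x}
  n1 li={x} lo={w,x}
  n2 li={w,x} lo={w,x,z}
  n3 li={w,x,z} lo={w,x,z}
  n4 li={w,x,z} lo={w,z}
  n5 li={w,z} lo={w,x}

live-out(n5) = ["w", "x"]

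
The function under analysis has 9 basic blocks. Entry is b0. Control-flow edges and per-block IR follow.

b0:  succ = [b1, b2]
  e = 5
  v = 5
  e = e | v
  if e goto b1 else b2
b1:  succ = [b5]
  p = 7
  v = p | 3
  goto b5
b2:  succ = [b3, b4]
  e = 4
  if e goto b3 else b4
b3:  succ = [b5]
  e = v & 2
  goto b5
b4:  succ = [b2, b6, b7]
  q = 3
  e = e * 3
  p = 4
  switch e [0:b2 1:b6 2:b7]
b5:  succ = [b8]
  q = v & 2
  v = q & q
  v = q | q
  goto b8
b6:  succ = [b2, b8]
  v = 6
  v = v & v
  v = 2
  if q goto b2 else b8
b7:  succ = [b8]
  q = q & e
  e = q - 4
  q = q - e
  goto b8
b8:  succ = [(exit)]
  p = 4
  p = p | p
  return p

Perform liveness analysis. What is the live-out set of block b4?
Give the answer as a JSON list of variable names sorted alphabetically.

def/use:
  b0: {e,v} / ∅
  b1: {p,v} / ∅
  b2: {e} / ∅
  b3: {e} / {v}
  b4: {e,p,q} / {e}
  b5: {q,v} / {v}
  b6: {v} / {q}
  b7: {e,q} / {e,q}
  b8: {p} / ∅

Backward fixpoint:
  live b0: ∅→{v}
  live b1: ∅→{v}
  live b2: {v}→{e,v}
  live b3: {v}→{v}
  live b4: {e,v}→{e,q,v}
  live b5: {v}→∅
  live b6: {q}→{v}
  live b7: {e,q}→∅
  live b8: ∅→∅

live-out(b4) = ["e", "q", "v"]

Answer: ["e", "q", "v"]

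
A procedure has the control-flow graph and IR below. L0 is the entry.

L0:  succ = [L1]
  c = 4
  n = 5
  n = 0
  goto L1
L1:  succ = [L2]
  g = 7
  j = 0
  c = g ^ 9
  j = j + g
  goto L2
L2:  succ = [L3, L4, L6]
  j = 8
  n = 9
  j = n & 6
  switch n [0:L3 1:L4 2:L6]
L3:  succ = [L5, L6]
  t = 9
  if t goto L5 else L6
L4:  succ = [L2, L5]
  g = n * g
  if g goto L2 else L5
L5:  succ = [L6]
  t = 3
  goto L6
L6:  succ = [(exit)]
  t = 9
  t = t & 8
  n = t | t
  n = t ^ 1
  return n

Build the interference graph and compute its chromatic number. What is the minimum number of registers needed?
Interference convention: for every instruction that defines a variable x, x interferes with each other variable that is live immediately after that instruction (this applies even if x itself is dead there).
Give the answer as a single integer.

Answer: 3

Working:
def/use:
  L0: def={c,n} ue=∅
  L1: def={c,g,j} ue=∅
  L2: def={j,n} ue=∅
  L3: def={t} ue=∅
  L4: def={g} ue={g,n}
  L5: def={t} ue=∅
  L6: def={n,t} ue=∅

Backward fixpoint:
  L0: in=∅ out=∅
  L1: in=∅ out={g}
  L2: in={g} out={g,n}
  L3: in=∅ out=∅
  L4: in={g,n} out={g}
  L5: in=∅ out=∅
  L6: in=∅ out=∅

Interference:
  c — {g,j}
  g — {c,j,n}
  j — {c,g,n}
  n — {g,j,t}
  t — {n}

Colouring:
  lower bound: {c,g,j} mutually conflict ⇒ χ ≥ 3
  assign c→R2 g→R0 j→R1 n→R2 t→R0 — no edge inside a register ⇒ χ ≤ 3
  χ = 3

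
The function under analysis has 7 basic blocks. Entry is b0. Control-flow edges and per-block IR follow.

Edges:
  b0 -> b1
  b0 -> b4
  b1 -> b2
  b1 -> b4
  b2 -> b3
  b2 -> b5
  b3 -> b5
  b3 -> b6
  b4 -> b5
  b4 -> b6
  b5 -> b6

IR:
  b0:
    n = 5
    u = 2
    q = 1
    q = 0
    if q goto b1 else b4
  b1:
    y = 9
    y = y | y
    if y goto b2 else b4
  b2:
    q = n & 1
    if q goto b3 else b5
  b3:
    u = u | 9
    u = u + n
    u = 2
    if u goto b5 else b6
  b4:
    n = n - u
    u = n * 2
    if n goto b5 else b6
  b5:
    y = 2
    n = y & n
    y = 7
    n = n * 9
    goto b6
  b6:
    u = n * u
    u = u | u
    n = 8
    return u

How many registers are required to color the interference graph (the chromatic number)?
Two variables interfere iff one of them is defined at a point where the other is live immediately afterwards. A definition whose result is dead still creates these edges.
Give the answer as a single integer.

def/use:
  b0: {n,q,u} / ∅
  b1: {y} / ∅
  b2: {q} / {n}
  b3: {u} / {n,u}
  b4: {n,u} / {n,u}
  b5: {n,y} / {n}
  b6: {n,u} / {n,u}

Liveness:
  b0 li=∅ lo={n,u}
  b1 li={n,u} lo={n,u}
  b2 li={n,u} lo={n,u}
  b3 li={n,u} lo={n,u}
  b4 li={n,u} lo={n,u}
  b5 li={n,u} lo={n,u}
  b6 li={n,u} lo=∅

Interfere edges:
  n↔{q,u,y}
  q↔{n,u}
  u↔{n,q,y}
  y↔{n,u}

Chromatic number:
  {n,q,u} pairwise interfere (3-clique) ⇒ χ ≥ 3
  assign n→c0 q→c2 u→c1 y→c2 — no edge inside a register ⇒ χ ≤ 3
  χ = 3

Answer: 3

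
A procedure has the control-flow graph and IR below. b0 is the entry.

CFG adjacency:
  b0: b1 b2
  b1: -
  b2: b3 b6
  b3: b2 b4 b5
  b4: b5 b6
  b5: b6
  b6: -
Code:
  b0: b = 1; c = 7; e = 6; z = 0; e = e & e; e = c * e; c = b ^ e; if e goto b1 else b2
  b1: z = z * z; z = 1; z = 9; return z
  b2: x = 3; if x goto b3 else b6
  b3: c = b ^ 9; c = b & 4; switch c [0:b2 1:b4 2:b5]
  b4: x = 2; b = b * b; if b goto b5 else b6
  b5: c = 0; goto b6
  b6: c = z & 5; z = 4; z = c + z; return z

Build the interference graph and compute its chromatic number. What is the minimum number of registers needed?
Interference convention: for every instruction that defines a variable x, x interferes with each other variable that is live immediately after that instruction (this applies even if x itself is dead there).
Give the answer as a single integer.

Block summaries:
  b0: def={b,c,e,z} ue=∅
  b1: def={z} ue={z}
  b2: def={x} ue=∅
  b3: def={c} ue={b}
  b4: def={b,x} ue={b}
  b5: def={c} ue=∅
  b6: def={c,z} ue={z}

Live sets:
  live b0: ∅→{b,z}
  live b1: {z}→∅
  live b2: {b,z}→{b,z}
  live b3: {b,z}→{b,z}
  live b4: {b,z}→{z}
  live b5: {z}→{z}
  live b6: {z}→∅

Interfere edges:
  b: {c,e,x,z}
  c: {b,e,z}
  e: {b,c,z}
  x: {b,z}
  z: {b,c,e,x}

Registers:
  clique {b,c,e,z} ⇒ need ≥ 4
  assign b→R0 c→R2 e→R3 x→R2 z→R1 — no edge inside a register ⇒ χ ≤ 4
  χ = 4

Answer: 4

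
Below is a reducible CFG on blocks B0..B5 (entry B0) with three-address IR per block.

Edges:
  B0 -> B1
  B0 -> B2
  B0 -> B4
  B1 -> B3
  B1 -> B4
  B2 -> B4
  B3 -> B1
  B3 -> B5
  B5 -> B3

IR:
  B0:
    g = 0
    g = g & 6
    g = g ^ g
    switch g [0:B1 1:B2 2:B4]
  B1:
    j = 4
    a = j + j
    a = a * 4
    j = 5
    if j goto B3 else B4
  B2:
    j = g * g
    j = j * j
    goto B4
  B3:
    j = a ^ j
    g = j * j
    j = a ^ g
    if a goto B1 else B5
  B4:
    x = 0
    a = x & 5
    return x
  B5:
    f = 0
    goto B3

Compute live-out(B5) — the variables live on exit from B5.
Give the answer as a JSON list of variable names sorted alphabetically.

Answer: ["a", "j"]

Working:
Block summaries:
  B0: {g} / ∅
  B1: {a,j} / ∅
  B2: {j} / {g}
  B3: {g,j} / {a,j}
  B4: {a,x} / ∅
  B5: {f} / ∅

Liveness:
  B0: in=∅ out={g}
  B1: in=∅ out={a,j}
  B2: in={g} out=∅
  B3: in={a,j} out={a,j}
  B4: in=∅ out=∅
  B5: in={a,j} out={a,j}

live-out(B5) = ["a", "j"]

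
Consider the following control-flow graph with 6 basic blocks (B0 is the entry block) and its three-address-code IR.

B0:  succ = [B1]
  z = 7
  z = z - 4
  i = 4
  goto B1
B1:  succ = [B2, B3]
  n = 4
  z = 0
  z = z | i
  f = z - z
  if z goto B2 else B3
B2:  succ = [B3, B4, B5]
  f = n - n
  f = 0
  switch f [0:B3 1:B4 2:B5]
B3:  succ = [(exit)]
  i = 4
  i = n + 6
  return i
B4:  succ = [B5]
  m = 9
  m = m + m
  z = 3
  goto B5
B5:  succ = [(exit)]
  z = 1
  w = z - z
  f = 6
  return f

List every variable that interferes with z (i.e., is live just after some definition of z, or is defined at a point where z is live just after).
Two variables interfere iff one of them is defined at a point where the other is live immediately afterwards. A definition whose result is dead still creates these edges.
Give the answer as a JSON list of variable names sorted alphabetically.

Answer: ["f", "i", "n"]

Derivation:
Block summaries:
  B0 def {i,z} use ∅
  B1 def {f,n,z} use {i}
  B2 def {f} use {n}
  B3 def {i} use {n}
  B4 def {m,z} use ∅
  B5 def {f,w,z} use ∅

Backward fixpoint:
  B0 li=∅ lo={i}
  B1 li={i} lo={n}
  B2 li={n} lo={n}
  B3 li={n} lo=∅
  B4 li=∅ lo=∅
  B5 li=∅ lo=∅

Interference:
  f↔{n,z}
  i↔{n,z}
  m↔∅
  n↔{f,i,z}
  w↔∅
  z↔{f,i,n}

N(z) = ["f", "i", "n"]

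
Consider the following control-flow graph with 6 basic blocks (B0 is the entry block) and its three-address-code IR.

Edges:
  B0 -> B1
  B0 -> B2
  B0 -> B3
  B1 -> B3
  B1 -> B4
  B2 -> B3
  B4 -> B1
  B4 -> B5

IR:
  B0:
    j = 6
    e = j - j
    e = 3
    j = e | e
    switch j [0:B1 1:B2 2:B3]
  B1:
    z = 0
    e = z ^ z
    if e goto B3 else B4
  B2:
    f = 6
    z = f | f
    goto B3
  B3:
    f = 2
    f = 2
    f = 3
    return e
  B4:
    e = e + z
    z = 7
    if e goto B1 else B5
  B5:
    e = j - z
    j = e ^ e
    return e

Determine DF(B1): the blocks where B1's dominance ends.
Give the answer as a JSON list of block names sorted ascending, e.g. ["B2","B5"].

Answer: ["B1", "B3"]

Working:
idom tree: B1←B0 B2←B0 B3←B0 B4←B1 B5←B4
Dom at joins:
  B1: preds {B0,B4}: {B0} ∩ {B0,B1,B4} = {B0}; idom=B0
  B3: preds {B0,B1,B2}: {B0} ∩ {B0,B1} ∩ {B0,B2} = {B0}; idom=B0

Frontier:
  B1←B0: walk · to B0
  B1←B4: walk B4→B1 to B0
  B3←B0: walk · to B0
  B3←B1: walk B1 to B0
  B3←B2: walk B2 to B0
  DF(B0)=∅
  DF(B1)={B1,B3}
  DF(B2)={B3}
  DF(B3)=∅
  DF(B4)={B1}
  DF(B5)=∅

DF(B1) = ["B1", "B3"]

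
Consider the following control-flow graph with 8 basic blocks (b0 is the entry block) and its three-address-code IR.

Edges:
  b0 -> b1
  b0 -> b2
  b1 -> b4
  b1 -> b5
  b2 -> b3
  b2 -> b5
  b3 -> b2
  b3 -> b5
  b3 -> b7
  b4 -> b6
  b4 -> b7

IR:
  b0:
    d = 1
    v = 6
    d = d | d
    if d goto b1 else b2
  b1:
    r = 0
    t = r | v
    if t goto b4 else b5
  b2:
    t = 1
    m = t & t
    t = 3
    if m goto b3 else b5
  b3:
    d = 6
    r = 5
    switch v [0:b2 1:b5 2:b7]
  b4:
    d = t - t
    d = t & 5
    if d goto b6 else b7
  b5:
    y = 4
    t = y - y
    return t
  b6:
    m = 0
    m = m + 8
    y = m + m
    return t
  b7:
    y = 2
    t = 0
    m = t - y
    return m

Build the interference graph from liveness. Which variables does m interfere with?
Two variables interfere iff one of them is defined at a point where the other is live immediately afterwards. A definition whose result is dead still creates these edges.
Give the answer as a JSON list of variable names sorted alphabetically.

Answer: ["t", "v"]

Analysis:
Per-block:
  b0: def={d,v} ue=∅
  b1: def={r,t} ue={v}
  b2: def={m,t} ue=∅
  b3: def={d,r} ue={v}
  b4: def={d} ue={t}
  b5: def={t,y} ue=∅
  b6: def={m,y} ue={t}
  b7: def={m,t,y} ue=∅

Live sets:
  b0 li=∅ lo={v}
  b1 li={v} lo={t}
  b2 li={v} lo={v}
  b3 li={v} lo={v}
  b4 li={t} lo={t}
  b5 li=∅ lo=∅
  b6 li={t} lo=∅
  b7 li=∅ lo=∅

Conflict graph:
  d: {t,v}
  m: {t,v}
  r: {v}
  t: {d,m,v,y}
  v: {d,m,r,t}
  y: {t}

N(m) = ["t", "v"]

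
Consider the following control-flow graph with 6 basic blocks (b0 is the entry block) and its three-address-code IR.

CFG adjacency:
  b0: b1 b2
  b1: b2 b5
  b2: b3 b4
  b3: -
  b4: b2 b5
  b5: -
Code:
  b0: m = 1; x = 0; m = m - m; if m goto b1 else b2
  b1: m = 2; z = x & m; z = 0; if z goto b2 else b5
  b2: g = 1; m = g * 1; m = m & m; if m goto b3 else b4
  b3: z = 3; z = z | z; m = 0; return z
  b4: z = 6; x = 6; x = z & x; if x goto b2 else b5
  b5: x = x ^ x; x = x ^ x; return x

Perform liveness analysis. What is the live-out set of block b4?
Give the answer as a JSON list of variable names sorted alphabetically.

Answer: ["x"]

Working:
Per-block:
  b0 def {m,x} use ∅
  b1 def {m,z} use {x}
  b2 def {g,m} use ∅
  b3 def {m,z} use ∅
  b4 def {x,z} use ∅
  b5 def {x} use {x}

Live sets:
  live b0: ∅→{x}
  live b1: {x}→{x}
  live b2: ∅→∅
  live b3: ∅→∅
  live b4: ∅→{x}
  live b5: {x}→∅

live-out(b4) = ["x"]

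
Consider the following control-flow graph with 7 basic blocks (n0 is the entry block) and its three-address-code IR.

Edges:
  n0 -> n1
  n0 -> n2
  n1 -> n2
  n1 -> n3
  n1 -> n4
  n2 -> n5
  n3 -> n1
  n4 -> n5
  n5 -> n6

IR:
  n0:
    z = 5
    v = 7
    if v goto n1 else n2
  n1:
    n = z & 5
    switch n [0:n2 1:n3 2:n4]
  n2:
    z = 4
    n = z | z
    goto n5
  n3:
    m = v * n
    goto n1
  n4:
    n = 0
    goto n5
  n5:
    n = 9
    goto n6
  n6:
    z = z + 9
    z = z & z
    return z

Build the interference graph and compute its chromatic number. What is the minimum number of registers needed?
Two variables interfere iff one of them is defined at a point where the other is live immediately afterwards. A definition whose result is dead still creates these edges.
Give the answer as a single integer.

Per-block:
  n0: {v,z} / ∅
  n1: {n} / {z}
  n2: {n,z} / ∅
  n3: {m} / {n,v}
  n4: {n} / ∅
  n5: {n} / ∅
  n6: {z} / {z}

Liveness:
  n0: in=∅ out={v,z}
  n1: in={v,z} out={n,v,z}
  n2: in=∅ out={z}
  n3: in={n,v,z} out={v,z}
  n4: in={z} out={z}
  n5: in={z} out={z}
  n6: in={z} out=∅

Interference:
  m↔{v,z}
  n↔{v,z}
  v↔{m,n,z}
  z↔{m,n,v}

Chromatic number:
  clique {m,v,z} ⇒ need ≥ 3
  3-colouring: R0={v}  R1={z}  R2={m,n}
  χ = 3

Answer: 3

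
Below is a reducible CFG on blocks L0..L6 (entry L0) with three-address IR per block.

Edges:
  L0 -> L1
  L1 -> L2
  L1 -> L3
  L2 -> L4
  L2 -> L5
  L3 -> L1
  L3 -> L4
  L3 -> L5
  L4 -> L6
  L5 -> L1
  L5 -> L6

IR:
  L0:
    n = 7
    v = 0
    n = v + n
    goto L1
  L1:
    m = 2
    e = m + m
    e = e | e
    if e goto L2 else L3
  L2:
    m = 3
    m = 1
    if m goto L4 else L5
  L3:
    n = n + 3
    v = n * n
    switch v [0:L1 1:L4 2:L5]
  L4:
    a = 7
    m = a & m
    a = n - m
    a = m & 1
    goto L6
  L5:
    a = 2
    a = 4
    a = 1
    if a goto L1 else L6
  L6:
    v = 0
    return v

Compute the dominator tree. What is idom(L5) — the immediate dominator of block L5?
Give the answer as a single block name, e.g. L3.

Answer: L1

Derivation:
idom tree: L1←L0 L2←L1 L3←L1 L4←L1 L5←L1 L6←L1
Dom at joins:
  L1: preds {L0,L3,L5}: {L0} ∩ {L0,L1,L3} ∩ {L0,L1,L5} = {L0}; idom=L0
  L4: preds {L2,L3}: {L0,L1,L2} ∩ {L0,L1,L3} = {L0,L1}; idom=L1
  L5: preds {L2,L3}: {L0,L1,L2} ∩ {L0,L1,L3} = {L0,L1}; idom=L1
  L6: preds {L4,L5}: {L0,L1,L4} ∩ {L0,L1,L5} = {L0,L1}; idom=L1

idom(L5) = L1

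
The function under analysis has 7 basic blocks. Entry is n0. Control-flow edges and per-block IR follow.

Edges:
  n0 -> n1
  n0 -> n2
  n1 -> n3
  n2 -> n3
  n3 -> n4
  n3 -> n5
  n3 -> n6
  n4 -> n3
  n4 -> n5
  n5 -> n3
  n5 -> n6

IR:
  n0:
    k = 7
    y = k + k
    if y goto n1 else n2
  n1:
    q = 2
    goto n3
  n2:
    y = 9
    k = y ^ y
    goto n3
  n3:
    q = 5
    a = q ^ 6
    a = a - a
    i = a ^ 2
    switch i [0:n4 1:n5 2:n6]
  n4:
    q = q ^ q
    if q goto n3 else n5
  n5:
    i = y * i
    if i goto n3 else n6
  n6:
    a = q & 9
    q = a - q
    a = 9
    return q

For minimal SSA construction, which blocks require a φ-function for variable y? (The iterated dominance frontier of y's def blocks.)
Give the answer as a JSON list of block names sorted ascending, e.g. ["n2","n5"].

Answer: ["n3"]

Working:
idom tree: n1←n0 n2←n0 n3←n0 n4←n3 n5←n3 n6←n3
Join-block Dom:
  n3: preds {n1,n2,n4,n5}: {n0,n1} ∩ {n0,n2} ∩ {n0,n3,n4} ∩ {n0,n3,n5} = {n0}; idom=n0
  n5: preds {n3,n4}: {n0,n3} ∩ {n0,n3,n4} = {n0,n3}; idom=n3
  n6: preds {n3,n5}: {n0,n3} ∩ {n0,n3,n5} = {n0,n3}; idom=n3

DF derivation:
  join n3 pred n1: n1 stop@n0
  join n3 pred n2: n2 stop@n0
  join n3 pred n4: n4→n3 stop@n0
  join n3 pred n5: n5→n3 stop@n0
  join n5 pred n3: · stop@n3
  join n5 pred n4: n4 stop@n3
  join n6 pred n3: · stop@n3
  join n6 pred n5: n5 stop@n3
  DF(n0)=∅
  DF(n1)={n3}
  DF(n2)={n3}
  DF(n3)={n3}
  DF(n4)={n3,n5}
  DF(n5)={n3,n6}
  DF(n6)=∅

φ for y: defs {n0,n2}
  DF⁺ = {n3}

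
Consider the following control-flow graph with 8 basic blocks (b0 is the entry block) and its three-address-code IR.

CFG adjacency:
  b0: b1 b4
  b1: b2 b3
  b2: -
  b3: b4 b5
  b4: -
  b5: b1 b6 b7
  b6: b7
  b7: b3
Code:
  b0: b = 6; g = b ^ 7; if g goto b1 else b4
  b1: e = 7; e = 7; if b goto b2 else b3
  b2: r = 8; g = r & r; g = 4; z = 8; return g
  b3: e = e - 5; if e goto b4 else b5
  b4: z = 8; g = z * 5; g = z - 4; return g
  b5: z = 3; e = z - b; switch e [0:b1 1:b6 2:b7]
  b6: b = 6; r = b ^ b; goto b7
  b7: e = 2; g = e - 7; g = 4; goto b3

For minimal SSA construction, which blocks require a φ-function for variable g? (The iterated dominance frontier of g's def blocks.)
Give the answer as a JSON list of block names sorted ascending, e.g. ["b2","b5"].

Answer: ["b1", "b3", "b4"]

Working:
idom tree: b1←b0 b2←b1 b3←b1 b4←b0 b5←b3 b6←b5 b7←b5
Dom at joins:
  b1: preds {b0,b5}: {b0} ∩ {b0,b1,b3,b5} = {b0}; idom=b0
  b3: preds {b1,b7}: {b0,b1} ∩ {b0,b1,b3,b5,b7} = {b0,b1}; idom=b1
  b4: preds {b0,b3}: {b0} ∩ {b0,b1,b3} = {b0}; idom=b0
  b7: preds {b5,b6}: {b0,b1,b3,b5} ∩ {b0,b1,b3,b5,b6} = {b0,b1,b3,b5}; idom=b5

DF walk-up:
  b1←b0: walk · to b0
  b1←b5: walk b5→b3→b1 to b0
  b3←b1: walk · to b1
  b3←b7: walk b7→b5→b3 to b1
  b4←b0: walk · to b0
  b4←b3: walk b3→b1 to b0
  b7←b5: walk · to b5
  b7←b6: walk b6 to b5
  b0: DF=∅
  b1: DF={b1,b4}
  b2: DF=∅
  b3: DF={b1,b3,b4}
  b4: DF=∅
  b5: DF={b1,b3}
  b6: DF={b7}
  b7: DF={b3}

φ for g: defs {b0,b2,b4,b7}
  DF⁺ = {b1,b3,b4}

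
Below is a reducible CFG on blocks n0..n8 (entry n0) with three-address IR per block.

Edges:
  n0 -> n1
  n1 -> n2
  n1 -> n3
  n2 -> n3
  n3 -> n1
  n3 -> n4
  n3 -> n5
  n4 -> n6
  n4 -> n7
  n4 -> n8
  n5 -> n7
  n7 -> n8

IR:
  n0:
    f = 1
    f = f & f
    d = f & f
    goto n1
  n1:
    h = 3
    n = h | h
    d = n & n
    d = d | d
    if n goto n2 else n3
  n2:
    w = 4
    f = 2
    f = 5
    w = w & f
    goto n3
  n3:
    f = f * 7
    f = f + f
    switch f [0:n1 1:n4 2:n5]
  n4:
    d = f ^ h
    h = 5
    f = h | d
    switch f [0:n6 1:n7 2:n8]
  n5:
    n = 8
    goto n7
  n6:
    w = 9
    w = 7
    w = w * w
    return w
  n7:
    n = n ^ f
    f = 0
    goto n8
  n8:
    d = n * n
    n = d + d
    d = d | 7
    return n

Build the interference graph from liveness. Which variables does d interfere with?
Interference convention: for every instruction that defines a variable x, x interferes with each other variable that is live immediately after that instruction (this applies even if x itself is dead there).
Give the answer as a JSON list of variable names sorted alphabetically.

def/use:
  n0 def {d,f} use ∅
  n1 def {d,h,n} use ∅
  n2 def {f,w} use ∅
  n3 def {f} use {f}
  n4 def {d,f,h} use {f,h}
  n5 def {n} use ∅
  n6 def {w} use ∅
  n7 def {f,n} use {f,n}
  n8 def {d,n} use {n}

Liveness:
  live n0: ∅→{f}
  live n1: {f}→{f,h,n}
  live n2: {h,n}→{f,h,n}
  live n3: {f,h,n}→{f,h,n}
  live n4: {f,h,n}→{f,n}
  live n5: {f}→{f,n}
  live n6: ∅→∅
  live n7: {f,n}→{n}
  live n8: {n}→∅

Interfere edges:
  d↔{f,h,n}
  f↔{d,h,n,w}
  h↔{d,f,n,w}
  n↔{d,f,h,w}
  w↔{f,h,n}

N(d) = ["f", "h", "n"]

Answer: ["f", "h", "n"]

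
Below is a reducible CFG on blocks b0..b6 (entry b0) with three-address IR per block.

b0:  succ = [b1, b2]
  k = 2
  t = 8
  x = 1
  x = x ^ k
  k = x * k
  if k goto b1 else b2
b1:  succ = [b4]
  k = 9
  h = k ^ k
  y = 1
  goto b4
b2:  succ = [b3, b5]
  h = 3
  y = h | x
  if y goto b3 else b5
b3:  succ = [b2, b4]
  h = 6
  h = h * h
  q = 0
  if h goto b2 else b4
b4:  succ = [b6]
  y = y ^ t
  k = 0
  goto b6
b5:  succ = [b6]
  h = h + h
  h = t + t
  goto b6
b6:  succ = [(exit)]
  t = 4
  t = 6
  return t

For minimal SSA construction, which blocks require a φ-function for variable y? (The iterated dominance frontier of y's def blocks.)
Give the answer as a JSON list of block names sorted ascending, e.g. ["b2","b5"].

idom tree: b1←b0 b2←b0 b3←b2 b4←b0 b5←b2 b6←b0
Join-block Dom:
  b2: preds {b0,b3}: {b0} ∩ {b0,b2,b3} = {b0}; idom=b0
  b4: preds {b1,b3}: {b0,b1} ∩ {b0,b2,b3} = {b0}; idom=b0
  b6: preds {b4,b5}: {b0,b4} ∩ {b0,b2,b5} = {b0}; idom=b0

Frontier:
  join b2 pred b0: · stop@b0
  join b2 pred b3: b3→b2 stop@b0
  join b4 pred b1: b1 stop@b0
  join b4 pred b3: b3→b2 stop@b0
  join b6 pred b4: b4 stop@b0
  join b6 pred b5: b5→b2 stop@b0
  DF(b0)=∅
  DF(b1)={b4}
  DF(b2)={b2,b4,b6}
  DF(b3)={b2,b4}
  DF(b4)={b6}
  DF(b5)={b6}
  DF(b6)=∅

φ for y: defs {b1,b2,b4}
  DF⁺ = {b2,b4,b6}

Answer: ["b2", "b4", "b6"]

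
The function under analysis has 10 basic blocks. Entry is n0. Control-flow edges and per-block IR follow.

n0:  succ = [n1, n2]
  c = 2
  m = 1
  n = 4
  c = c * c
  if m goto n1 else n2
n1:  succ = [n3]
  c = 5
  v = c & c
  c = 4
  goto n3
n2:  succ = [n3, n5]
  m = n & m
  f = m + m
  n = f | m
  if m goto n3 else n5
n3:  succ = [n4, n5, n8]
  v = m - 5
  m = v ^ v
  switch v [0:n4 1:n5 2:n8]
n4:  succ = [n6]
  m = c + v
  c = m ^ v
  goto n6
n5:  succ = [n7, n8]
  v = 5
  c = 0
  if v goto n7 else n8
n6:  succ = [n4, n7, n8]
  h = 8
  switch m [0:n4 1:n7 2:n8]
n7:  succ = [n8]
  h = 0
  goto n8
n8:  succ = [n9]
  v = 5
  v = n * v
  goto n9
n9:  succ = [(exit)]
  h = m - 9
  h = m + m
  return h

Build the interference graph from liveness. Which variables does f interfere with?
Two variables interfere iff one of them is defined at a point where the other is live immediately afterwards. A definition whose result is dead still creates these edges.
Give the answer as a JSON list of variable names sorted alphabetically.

Block summaries:
  n0: def={c,m,n} ue=∅
  n1: def={c,v} ue=∅
  n2: def={f,m,n} ue={m,n}
  n3: def={m,v} ue={m}
  n4: def={c,m} ue={c,v}
  n5: def={c,v} ue=∅
  n6: def={h} ue={m}
  n7: def={h} ue=∅
  n8: def={v} ue={n}
  n9: def={h} ue={m}

Live sets:
  n0: in=∅ out={c,m,n}
  n1: in={m,n} out={c,m,n}
  n2: in={c,m,n} out={c,m,n}
  n3: in={c,m,n} out={c,m,n,v}
  n4: in={c,n,v} out={c,m,n,v}
  n5: in={m,n} out={m,n}
  n6: in={c,m,n,v} out={c,m,n,v}
  n7: in={m,n} out={m,n}
  n8: in={m,n} out={m}
  n9: in={m} out=∅

Interference:
  c — {f,h,m,n,v}
  f — {c,m}
  h — {c,m,n,v}
  m — {c,f,h,n,v}
  n — {c,h,m,v}
  v — {c,h,m,n}

N(f) = ["c", "m"]

Answer: ["c", "m"]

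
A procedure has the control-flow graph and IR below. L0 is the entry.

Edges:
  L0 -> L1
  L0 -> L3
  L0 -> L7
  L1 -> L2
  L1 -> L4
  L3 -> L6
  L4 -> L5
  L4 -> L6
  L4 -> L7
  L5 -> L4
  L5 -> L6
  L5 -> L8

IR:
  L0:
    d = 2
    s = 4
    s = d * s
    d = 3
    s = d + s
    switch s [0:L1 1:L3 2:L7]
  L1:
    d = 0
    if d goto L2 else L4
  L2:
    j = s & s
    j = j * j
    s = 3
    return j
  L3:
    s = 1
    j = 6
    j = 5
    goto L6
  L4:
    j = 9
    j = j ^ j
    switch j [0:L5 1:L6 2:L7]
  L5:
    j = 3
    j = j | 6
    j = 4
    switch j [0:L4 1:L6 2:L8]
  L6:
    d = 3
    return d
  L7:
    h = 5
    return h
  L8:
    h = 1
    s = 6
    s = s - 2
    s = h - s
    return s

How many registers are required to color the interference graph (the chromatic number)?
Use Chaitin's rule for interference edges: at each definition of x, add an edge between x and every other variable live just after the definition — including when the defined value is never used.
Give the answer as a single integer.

Per-block:
  L0: def={d,s} ue=∅
  L1: def={d} ue=∅
  L2: def={j,s} ue={s}
  L3: def={j,s} ue=∅
  L4: def={j} ue=∅
  L5: def={j} ue=∅
  L6: def={d} ue=∅
  L7: def={h} ue=∅
  L8: def={h,s} ue=∅

Liveness:
  L0 li=∅ lo={s}
  L1 li={s} lo={s}
  L2 li={s} lo=∅
  L3 li=∅ lo=∅
  L4 li=∅ lo=∅
  L5 li=∅ lo=∅
  L6 li=∅ lo=∅
  L7 li=∅ lo=∅
  L8 li=∅ lo=∅

Interference:
  d — {s}
  h — {s}
  j — {s}
  s — {d,h,j}

Chromatic number:
  clique {d,s} ⇒ need ≥ 2
  2-colouring: r0={s}  r1={d,h,j}
  χ = 2

Answer: 2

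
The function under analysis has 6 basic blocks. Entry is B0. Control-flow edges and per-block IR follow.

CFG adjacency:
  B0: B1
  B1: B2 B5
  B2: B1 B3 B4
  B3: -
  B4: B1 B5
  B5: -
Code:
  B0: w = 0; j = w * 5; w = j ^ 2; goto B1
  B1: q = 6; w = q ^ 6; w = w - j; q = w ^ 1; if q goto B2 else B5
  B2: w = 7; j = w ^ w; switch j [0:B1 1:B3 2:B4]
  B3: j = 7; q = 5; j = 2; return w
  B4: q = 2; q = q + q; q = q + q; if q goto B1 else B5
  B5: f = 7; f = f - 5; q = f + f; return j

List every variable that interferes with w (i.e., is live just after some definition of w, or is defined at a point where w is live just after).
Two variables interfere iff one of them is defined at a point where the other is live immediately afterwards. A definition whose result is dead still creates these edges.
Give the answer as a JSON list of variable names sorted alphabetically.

Answer: ["j", "q"]

Working:
Block summaries:
  B0: def={j,w} ue=∅
  B1: def={q,w} ue={j}
  B2: def={j,w} ue=∅
  B3: def={j,q} ue={w}
  B4: def={q} ue=∅
  B5: def={f,q} ue={j}

Liveness:
  B0 li=∅ lo={j}
  B1 li={j} lo={j}
  B2 li=∅ lo={j,w}
  B3 li={w} lo=∅
  B4 li={j} lo={j}
  B5 li={j} lo=∅

Interfere edges:
  f: {j}
  j: {f,q,w}
  q: {j,w}
  w: {j,q}

N(w) = ["j", "q"]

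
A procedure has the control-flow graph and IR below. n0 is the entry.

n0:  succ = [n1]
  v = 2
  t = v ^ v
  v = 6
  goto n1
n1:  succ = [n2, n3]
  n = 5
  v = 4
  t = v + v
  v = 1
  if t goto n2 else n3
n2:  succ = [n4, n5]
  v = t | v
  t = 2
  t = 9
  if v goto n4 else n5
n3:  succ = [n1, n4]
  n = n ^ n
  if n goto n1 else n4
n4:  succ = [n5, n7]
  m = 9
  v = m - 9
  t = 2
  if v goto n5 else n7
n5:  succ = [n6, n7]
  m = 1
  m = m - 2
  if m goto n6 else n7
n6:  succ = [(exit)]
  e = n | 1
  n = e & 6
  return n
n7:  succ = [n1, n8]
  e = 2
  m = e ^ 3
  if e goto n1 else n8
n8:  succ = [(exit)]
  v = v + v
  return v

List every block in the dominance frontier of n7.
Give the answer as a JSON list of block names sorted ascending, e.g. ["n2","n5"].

Answer: ["n1"]

Derivation:
idom tree: n1←n0 n2←n1 n3←n1 n4←n1 n5←n1 n6←n5 n7←n1 n8←n7
Dom∩ at merges:
  n1: preds {n0,n3,n7}: {n0} ∩ {n0,n1,n3} ∩ {n0,n1,n7} = {n0}; idom=n0
  n4: preds {n2,n3}: {n0,n1,n2} ∩ {n0,n1,n3} = {n0,n1}; idom=n1
  n5: preds {n2,n4}: {n0,n1,n2} ∩ {n0,n1,n4} = {n0,n1}; idom=n1
  n7: preds {n4,n5}: {n0,n1,n4} ∩ {n0,n1,n5} = {n0,n1}; idom=n1

DF derivation:
  join n1 pred n0: · stop@n0
  join n1 pred n3: n3→n1 stop@n0
  join n1 pred n7: n7→n1 stop@n0
  join n4 pred n2: n2 stop@n1
  join n4 pred n3: n3 stop@n1
  join n5 pred n2: n2 stop@n1
  join n5 pred n4: n4 stop@n1
  join n7 pred n4: n4 stop@n1
  join n7 pred n5: n5 stop@n1
  n0: DF=∅
  n1: DF={n1}
  n2: DF={n4,n5}
  n3: DF={n1,n4}
  n4: DF={n5,n7}
  n5: DF={n7}
  n6: DF=∅
  n7: DF={n1}
  n8: DF=∅

DF(n7) = ["n1"]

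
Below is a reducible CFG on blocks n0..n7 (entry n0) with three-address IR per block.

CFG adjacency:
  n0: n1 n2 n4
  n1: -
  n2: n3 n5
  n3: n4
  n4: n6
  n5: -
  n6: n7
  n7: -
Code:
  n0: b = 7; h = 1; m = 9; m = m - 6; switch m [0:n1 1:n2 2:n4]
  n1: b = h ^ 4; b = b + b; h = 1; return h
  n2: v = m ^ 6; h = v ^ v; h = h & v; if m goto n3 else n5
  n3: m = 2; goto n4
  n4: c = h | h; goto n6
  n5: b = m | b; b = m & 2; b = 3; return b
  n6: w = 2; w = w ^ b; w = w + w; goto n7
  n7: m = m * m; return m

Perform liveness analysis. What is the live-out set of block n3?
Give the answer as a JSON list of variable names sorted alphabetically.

Answer: ["b", "h", "m"]

Derivation:
def/use:
  n0: {b,h,m} / ∅
  n1: {b,h} / {h}
  n2: {h,v} / {m}
  n3: {m} / ∅
  n4: {c} / {h}
  n5: {b} / {b,m}
  n6: {w} / {b}
  n7: {m} / {m}

Liveness:
  n0: in=∅ out={b,h,m}
  n1: in={h} out=∅
  n2: in={b,m} out={b,h,m}
  n3: in={b,h} out={b,h,m}
  n4: in={b,h,m} out={b,m}
  n5: in={b,m} out=∅
  n6: in={b,m} out={m}
  n7: in={m} out=∅

live-out(n3) = ["b", "h", "m"]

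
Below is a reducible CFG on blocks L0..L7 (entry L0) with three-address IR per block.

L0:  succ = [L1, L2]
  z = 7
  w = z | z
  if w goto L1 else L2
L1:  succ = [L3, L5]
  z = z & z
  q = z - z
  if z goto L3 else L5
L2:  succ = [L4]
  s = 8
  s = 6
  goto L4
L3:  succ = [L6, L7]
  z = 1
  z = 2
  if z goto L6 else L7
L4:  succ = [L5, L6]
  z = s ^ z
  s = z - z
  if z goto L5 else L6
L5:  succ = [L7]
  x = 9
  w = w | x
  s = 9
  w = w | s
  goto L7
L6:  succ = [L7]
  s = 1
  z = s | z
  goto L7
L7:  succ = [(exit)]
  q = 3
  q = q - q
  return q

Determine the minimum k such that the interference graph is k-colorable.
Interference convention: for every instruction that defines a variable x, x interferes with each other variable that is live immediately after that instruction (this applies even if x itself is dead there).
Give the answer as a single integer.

Answer: 3

Derivation:
Per-block:
  L0: def={w,z} ue=∅
  L1: def={q,z} ue={z}
  L2: def={s} ue=∅
  L3: def={z} ue=∅
  L4: def={s,z} ue={s,z}
  L5: def={s,w,x} ue={w}
  L6: def={s,z} ue={z}
  L7: def={q} ue=∅

Backward fixpoint:
  L0 li=∅ lo={w,z}
  L1 li={w,z} lo={w}
  L2 li={w,z} lo={s,w,z}
  L3 li=∅ lo={z}
  L4 li={s,w,z} lo={w,z}
  L5 li={w} lo=∅
  L6 li={z} lo=∅
  L7 li=∅ lo=∅

Conflict graph:
  q — {w,z}
  s — {w,z}
  w — {q,s,x,z}
  x — {w}
  z — {q,s,w}

Registers:
  clique {q,w,z} ⇒ need ≥ 3
  3-colouring: r0={w}  r1={x,z}  r2={q,s}
  χ = 3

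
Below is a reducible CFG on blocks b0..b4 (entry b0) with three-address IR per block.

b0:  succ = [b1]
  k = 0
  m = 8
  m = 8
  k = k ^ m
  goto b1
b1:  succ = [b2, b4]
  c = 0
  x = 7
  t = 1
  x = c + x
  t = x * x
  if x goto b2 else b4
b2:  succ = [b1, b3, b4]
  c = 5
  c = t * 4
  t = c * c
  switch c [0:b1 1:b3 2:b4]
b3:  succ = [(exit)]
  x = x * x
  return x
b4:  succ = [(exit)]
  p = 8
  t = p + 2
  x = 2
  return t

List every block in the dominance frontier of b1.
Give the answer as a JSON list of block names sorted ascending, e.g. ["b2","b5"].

Answer: ["b1"]

Working:
idom tree: b1←b0 b2←b1 b3←b2 b4←b1
Dom∩ at merges:
  b1: preds {b0,b2}: {b0} ∩ {b0,b1,b2} = {b0}; idom=b0
  b4: preds {b1,b2}: {b0,b1} ∩ {b0,b1,b2} = {b0,b1}; idom=b1

DF derivation:
  b1←b0: walk · to b0
  b1←b2: walk b2→b1 to b0
  b4←b1: walk · to b1
  b4←b2: walk b2 to b1
  b0 → ∅
  b1 → {b1}
  b2 → {b1,b4}
  b3 → ∅
  b4 → ∅

DF(b1) = ["b1"]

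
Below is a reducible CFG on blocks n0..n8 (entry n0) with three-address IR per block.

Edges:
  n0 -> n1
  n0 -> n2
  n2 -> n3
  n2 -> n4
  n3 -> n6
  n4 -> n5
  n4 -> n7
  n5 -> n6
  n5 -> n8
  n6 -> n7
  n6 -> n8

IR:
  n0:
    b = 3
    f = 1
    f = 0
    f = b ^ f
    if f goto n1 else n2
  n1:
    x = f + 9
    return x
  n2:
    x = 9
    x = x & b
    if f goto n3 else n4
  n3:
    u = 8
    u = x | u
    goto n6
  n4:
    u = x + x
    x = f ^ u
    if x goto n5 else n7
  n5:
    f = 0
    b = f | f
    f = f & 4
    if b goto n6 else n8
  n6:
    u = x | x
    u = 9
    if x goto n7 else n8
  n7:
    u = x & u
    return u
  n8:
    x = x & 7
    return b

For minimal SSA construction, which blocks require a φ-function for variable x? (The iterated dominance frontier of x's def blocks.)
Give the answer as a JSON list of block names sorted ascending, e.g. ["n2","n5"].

Answer: ["n6", "n7", "n8"]

Analysis:
idom tree: n1←n0 n2←n0 n3←n2 n4←n2 n5←n4 n6←n2 n7←n2 n8←n2
Dom∩ at merges:
  n6: preds {n3,n5}: {n0,n2,n3} ∩ {n0,n2,n4,n5} = {n0,n2}; idom=n2
  n7: preds {n4,n6}: {n0,n2,n4} ∩ {n0,n2,n6} = {n0,n2}; idom=n2
  n8: preds {n5,n6}: {n0,n2,n4,n5} ∩ {n0,n2,n6} = {n0,n2}; idom=n2

Frontier:
  join n6 pred n3: n3 stop@n2
  join n6 pred n5: n5→n4 stop@n2
  join n7 pred n4: n4 stop@n2
  join n7 pred n6: n6 stop@n2
  join n8 pred n5: n5→n4 stop@n2
  join n8 pred n6: n6 stop@n2
  DF(n0)=∅
  DF(n1)=∅
  DF(n2)=∅
  DF(n3)={n6}
  DF(n4)={n6,n7,n8}
  DF(n5)={n6,n8}
  DF(n6)={n7,n8}
  DF(n7)=∅
  DF(n8)=∅

φ for x: defs {n1,n2,n4,n8}
  DF⁺ = {n6,n7,n8}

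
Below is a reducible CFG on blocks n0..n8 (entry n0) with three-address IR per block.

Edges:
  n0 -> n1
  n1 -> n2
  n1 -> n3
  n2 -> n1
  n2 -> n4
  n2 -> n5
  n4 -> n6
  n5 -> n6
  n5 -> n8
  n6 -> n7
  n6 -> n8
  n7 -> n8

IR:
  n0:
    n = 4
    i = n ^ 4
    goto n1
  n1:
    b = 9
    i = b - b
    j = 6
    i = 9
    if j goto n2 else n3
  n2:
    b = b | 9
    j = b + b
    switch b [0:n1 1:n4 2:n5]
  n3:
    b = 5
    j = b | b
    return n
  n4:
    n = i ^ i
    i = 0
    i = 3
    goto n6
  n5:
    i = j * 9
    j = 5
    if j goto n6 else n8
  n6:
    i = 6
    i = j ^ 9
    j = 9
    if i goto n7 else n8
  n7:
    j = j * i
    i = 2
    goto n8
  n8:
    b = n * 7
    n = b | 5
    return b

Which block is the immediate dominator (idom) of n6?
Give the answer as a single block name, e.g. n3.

Answer: n2

Working:
idom tree: n1←n0 n2←n1 n3←n1 n4←n2 n5←n2 n6←n2 n7←n6 n8←n2
Join-block Dom:
  n1: preds {n0,n2}: {n0} ∩ {n0,n1,n2} = {n0}; idom=n0
  n6: preds {n4,n5}: {n0,n1,n2,n4} ∩ {n0,n1,n2,n5} = {n0,n1,n2}; idom=n2
  n8: preds {n5,n6,n7}: {n0,n1,n2,n5} ∩ {n0,n1,n2,n6} ∩ {n0,n1,n2,n6,n7} = {n0,n1,n2}; idom=n2

idom(n6) = n2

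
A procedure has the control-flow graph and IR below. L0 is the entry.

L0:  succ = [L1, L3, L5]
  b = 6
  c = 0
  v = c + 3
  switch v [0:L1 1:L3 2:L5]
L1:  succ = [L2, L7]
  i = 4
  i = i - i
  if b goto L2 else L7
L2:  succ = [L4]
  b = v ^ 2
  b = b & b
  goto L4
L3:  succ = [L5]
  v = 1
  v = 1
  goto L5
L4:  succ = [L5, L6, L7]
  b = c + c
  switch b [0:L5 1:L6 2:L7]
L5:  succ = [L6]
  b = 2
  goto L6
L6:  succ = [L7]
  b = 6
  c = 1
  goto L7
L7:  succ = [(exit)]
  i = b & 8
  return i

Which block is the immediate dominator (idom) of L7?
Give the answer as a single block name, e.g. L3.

idom tree: L1←L0 L2←L1 L3←L0 L4←L2 L5←L0 L6←L0 L7←L0
Join-block Dom:
  L5: preds {L0,L3,L4}: {L0} ∩ {L0,L3} ∩ {L0,L1,L2,L4} = {L0}; idom=L0
  L6: preds {L4,L5}: {L0,L1,L2,L4} ∩ {L0,L5} = {L0}; idom=L0
  L7: preds {L1,L4,L6}: {L0,L1} ∩ {L0,L1,L2,L4} ∩ {L0,L6} = {L0}; idom=L0

idom(L7) = L0

Answer: L0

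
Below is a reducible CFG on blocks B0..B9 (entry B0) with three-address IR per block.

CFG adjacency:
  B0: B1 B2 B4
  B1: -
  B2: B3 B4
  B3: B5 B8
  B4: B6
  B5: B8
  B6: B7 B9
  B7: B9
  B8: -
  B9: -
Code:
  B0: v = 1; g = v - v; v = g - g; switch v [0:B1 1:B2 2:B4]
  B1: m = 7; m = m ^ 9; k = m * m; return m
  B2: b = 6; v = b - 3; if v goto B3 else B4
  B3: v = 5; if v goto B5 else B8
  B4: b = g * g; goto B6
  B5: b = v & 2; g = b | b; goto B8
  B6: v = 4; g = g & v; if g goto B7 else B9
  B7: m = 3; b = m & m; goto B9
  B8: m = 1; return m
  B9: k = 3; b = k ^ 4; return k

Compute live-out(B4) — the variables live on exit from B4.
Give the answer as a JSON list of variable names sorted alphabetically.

Per-block:
  B0: def={g,v} ue=∅
  B1: def={k,m} ue=∅
  B2: def={b,v} ue=∅
  B3: def={v} ue=∅
  B4: def={b} ue={g}
  B5: def={b,g} ue={v}
  B6: def={g,v} ue={g}
  B7: def={b,m} ue=∅
  B8: def={m} ue=∅
  B9: def={b,k} ue=∅

Backward fixpoint:
  live B0: ∅→{g}
  live B1: ∅→∅
  live B2: {g}→{g}
  live B3: ∅→{v}
  live B4: {g}→{g}
  live B5: {v}→∅
  live B6: {g}→∅
  live B7: ∅→∅
  live B8: ∅→∅
  live B9: ∅→∅

live-out(B4) = ["g"]

Answer: ["g"]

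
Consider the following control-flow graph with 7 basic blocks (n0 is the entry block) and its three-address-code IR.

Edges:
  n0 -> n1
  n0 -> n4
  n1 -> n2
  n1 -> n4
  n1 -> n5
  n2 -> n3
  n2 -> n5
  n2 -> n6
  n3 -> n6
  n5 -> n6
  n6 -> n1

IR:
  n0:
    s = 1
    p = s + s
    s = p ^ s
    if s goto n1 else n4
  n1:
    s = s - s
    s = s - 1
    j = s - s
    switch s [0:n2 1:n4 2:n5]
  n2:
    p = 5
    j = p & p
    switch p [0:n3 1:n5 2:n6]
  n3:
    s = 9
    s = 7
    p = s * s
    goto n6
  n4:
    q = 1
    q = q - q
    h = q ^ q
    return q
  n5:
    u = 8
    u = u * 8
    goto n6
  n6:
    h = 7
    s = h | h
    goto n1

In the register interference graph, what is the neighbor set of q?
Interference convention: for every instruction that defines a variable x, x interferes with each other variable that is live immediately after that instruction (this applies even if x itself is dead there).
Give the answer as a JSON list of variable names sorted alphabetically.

Answer: ["h"]

Derivation:
Per-block:
  n0 def {p,s} use ∅
  n1 def {j,s} use {s}
  n2 def {j,p} use ∅
  n3 def {p,s} use ∅
  n4 def {h,q} use ∅
  n5 def {u} use ∅
  n6 def {h,s} use ∅

Backward fixpoint:
  n0: in=∅ out={s}
  n1: in={s} out=∅
  n2: in=∅ out=∅
  n3: in=∅ out=∅
  n4: in=∅ out=∅
  n5: in=∅ out=∅
  n6: in=∅ out={s}

Interfere edges:
  h↔{q}
  j↔{p,s}
  p↔{j,s}
  q↔{h}
  s↔{j,p}
  u↔∅

N(q) = ["h"]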